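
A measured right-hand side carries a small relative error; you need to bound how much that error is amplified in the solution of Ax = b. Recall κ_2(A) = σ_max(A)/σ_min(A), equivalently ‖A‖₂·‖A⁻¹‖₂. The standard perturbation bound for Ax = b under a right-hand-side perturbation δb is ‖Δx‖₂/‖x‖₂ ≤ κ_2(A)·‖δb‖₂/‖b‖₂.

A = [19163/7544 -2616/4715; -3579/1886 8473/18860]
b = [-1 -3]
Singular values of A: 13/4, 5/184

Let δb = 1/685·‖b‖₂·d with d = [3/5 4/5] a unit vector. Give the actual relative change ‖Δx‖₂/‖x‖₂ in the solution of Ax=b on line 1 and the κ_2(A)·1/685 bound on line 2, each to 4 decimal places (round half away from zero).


0.0015
0.1746

from the listed singular values, σ₁ = 13/4, σ_n = 5/184
κ = σ_max/σ_min = (13/4)/(5/184) = 119.6000
κ_2(A)·‖δb‖/‖b‖ = 0.1746
solve Ax = b  →  x = [-23.9340 -107.7749]
‖b‖₂ = 3.1623 and ‖x‖₂ = 110.4004
re-solving with b+δb shifts x by Δx of norm 0.1699
realised ‖Δx‖/‖x‖ = 0.0015
so the bound overstates the realised error by a factor of ≈ 113.4630 (computed from the unrounded values)


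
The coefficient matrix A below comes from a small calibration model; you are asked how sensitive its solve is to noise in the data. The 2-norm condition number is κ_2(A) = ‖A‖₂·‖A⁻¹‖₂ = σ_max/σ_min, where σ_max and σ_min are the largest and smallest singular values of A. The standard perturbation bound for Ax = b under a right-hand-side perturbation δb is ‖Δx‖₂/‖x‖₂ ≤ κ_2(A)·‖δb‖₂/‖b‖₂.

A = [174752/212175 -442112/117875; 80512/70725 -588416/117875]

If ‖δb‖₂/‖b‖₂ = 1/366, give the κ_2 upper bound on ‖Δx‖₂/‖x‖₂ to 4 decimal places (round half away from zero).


0.7070

M = AᵀA = [3555116032/1800729225 -8775344128/1000405125; -8775344128/1000405125 21667856384/555780625]. tr(M)=1096950784/26780625, det(M)=16777216/669515625
λ_max, λ_min = (1096950784/26780625 ± √1203229133825376256/717201875390625)/2 = 1024/25, 16384/26780625
σ_max=√(1024/25)=(32/5), σ_min=√(16384/26780625)=(128/5175) → κ = 258.7500
perturbation bound = 258.7500·1/366 = 0.7070


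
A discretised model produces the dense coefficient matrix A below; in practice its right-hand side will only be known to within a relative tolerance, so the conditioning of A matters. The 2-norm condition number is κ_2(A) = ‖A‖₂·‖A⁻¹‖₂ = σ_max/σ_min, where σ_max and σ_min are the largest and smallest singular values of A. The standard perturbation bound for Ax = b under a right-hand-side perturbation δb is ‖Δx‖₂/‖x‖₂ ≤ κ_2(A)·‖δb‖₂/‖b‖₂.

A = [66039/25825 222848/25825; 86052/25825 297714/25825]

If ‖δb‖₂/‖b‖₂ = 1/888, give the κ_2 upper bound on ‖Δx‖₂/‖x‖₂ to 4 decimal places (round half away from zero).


AᵀA = [470643849/26677225 1613421768/26677225; 1613421768/26677225 5531794276/26677225]; tr = 240097525/1067089, det = 562500/1067089
eigenvalues of AᵀA: λ = (tr ± √(tr²−4·det))/2 = 225, 2500/1067089
κ = σ_max/σ_min = 15/(50/1033) = 309.9000
worst-case relative error ≤ 309.9000 × 1/888 = 0.3490

0.3490


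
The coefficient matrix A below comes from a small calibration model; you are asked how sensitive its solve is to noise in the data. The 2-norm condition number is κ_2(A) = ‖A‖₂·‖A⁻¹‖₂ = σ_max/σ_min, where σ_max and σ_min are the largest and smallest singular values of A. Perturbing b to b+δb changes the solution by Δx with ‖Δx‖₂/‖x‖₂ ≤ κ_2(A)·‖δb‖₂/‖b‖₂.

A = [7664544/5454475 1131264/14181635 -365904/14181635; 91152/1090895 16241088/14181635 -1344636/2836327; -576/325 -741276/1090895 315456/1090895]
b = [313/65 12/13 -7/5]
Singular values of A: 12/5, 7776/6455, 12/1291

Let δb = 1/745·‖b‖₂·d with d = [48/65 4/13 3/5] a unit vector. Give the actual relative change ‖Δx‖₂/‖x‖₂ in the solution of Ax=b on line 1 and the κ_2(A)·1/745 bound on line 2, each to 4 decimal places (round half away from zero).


0.0023
0.3466

largest singular value 12/5, smallest 12/1291
κ_2(A) = (12/5) / (12/1291) = 258.2000
bound on ‖Δx‖/‖x‖: κ·ε = 258.2000·1/745 = 0.3466
solve Ax = b  →  x = [1.8577 124.0190 297.9712]
‖b‖₂ = 5.0990 and ‖x‖₂ = 322.7554
re-solving with b+δb shifts x by Δx of norm 0.7363
dividing the unrounded norms, ‖Δx‖/‖x‖ = 0.0023
tightness: 0.0023 against a bound of 0.3466 (unrounded ratio ≈ 0.0066)


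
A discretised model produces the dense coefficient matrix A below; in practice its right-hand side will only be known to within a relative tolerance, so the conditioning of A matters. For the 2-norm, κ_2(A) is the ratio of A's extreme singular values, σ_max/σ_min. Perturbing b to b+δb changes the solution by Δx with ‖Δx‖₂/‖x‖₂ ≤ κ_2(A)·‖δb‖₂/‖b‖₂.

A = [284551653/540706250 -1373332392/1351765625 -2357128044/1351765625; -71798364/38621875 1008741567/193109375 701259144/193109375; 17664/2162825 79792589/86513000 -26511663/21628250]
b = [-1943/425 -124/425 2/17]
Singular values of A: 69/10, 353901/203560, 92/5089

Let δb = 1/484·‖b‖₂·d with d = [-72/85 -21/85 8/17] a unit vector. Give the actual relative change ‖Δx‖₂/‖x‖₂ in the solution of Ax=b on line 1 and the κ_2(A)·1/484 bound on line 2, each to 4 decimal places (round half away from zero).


0.0024
0.7886

from the listed singular values, σ₁ = 69/10, σ_n = 92/5089
condition number: (69/10) ÷ (92/5089) = 381.6750
bound on ‖Δx‖/‖x‖: κ·ε = 381.6750·1/484 = 0.7886
solve Ax = b  →  x = [212.3699 48.9835 38.1756]
‖b‖₂ = 4.5826 and ‖x‖₂ = 221.2639
δb = ε·‖b‖·d = [-0.0080 -0.0023 0.0045]; solving A·Δx = δb gives ‖Δx‖ = 0.5237
dividing the unrounded norms, ‖Δx‖/‖x‖ = 0.0024
realised/bound (from unrounded values) ≈ 0.0030


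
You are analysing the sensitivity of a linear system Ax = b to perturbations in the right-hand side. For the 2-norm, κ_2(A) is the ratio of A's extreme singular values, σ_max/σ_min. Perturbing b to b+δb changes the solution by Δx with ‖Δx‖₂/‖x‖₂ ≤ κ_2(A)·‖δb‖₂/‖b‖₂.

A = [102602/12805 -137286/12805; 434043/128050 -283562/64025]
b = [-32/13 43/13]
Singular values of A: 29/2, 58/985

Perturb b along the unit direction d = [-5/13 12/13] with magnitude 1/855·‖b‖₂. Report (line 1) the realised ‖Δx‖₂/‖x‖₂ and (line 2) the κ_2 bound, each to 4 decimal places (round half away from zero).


0.0012
0.2880

largest singular value 29/2, smallest 58/985
κ = σ_max/σ_min = (29/2)/(58/985) = 246.2500
worst-case relative error ≤ 246.2500 × 1/855 = 0.2880
solve Ax = b  →  x = [54.3034 40.8138]
2-norm of b is 4.1231; of x, 67.9311
re-solving with b+δb shifts x by Δx of norm 0.0819
realised ‖Δx‖/‖x‖ = 0.0012
realised/bound (from unrounded values) ≈ 0.0042


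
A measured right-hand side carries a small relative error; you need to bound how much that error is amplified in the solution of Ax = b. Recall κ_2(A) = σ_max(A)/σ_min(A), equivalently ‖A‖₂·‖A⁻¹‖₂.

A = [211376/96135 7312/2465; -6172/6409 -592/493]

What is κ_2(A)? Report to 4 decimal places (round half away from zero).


form AᵀA = [315093904/54686025 139970624/18228675; 139970624/18228675 62226944/6076225] with trace 35005456/2187441 and determinant 102400/2187441
λ_max, λ_min = (35005456/2187441 ± √1224485973934336/4784898128481)/2 = 16, 6400/2187441
so κ_2 = √(16 / (6400/2187441)) = 73.9500

73.9500


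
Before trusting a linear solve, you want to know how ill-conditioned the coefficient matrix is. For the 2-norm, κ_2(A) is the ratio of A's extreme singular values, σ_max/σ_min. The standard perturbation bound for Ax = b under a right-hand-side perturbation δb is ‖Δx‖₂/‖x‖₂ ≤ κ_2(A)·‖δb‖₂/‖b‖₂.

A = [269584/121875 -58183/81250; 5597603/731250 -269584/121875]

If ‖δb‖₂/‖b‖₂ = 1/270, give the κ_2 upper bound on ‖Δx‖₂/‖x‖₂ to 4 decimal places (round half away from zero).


0.4333

M = AᵀA = [54319165657/855562500 -1320152848/71296875; -1320152848/71296875 513871177/95062500]. tr(M)=9431041/136890, det(M)=47458321/136890000
λ_max, λ_min = (9431041/136890 ± √555740925408964/117117950625)/2 = 6889/100, 6889/1368900
κ = σ_max/σ_min = (83/10)/(83/1170) = 117.0000
worst-case relative error ≤ 117.0000 × 1/270 = 0.4333


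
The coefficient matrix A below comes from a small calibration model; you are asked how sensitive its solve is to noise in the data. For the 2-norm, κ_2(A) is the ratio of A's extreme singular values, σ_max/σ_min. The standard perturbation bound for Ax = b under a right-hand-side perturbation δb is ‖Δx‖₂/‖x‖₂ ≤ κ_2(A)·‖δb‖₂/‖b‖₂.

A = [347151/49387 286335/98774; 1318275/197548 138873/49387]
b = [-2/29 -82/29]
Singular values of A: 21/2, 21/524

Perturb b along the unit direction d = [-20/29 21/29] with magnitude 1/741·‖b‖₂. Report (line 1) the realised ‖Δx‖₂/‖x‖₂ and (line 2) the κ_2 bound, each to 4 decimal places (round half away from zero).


from the listed singular values, σ₁ = 21/2, σ_n = 21/524
κ = σ_max/σ_min = (21/2)/(21/524) = 262.0000
worst-case relative error ≤ 262.0000 × 1/741 = 0.3536
solve Ax = b  →  x = [19.0183 -46.1392]
2-norm of b is 2.8284; of x, 49.9051
with δb = [-0.0026 0.0028], A·Δx = δb → ‖Δx‖ = 0.0952
relative error = 0.0019
so the bound overstates the realised error by a factor of ≈ 185.2633 (computed from the unrounded values)

0.0019
0.3536


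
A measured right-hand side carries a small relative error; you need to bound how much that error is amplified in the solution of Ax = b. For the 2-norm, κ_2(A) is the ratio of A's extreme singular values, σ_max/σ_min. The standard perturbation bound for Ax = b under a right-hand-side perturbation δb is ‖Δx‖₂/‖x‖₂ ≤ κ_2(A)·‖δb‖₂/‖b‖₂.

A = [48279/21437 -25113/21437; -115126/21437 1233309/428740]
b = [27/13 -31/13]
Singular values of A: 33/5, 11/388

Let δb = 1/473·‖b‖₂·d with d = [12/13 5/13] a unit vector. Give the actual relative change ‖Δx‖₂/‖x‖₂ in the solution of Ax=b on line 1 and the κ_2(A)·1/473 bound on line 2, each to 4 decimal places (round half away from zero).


0.0067
0.4922

from the listed singular values, σ₁ = 33/5, σ_n = 11/388
κ = σ_max/σ_min = (33/5)/(11/388) = 232.8000
perturbation bound = 232.8000·1/473 = 0.4922
solve Ax = b  →  x = [17.0000 30.9091]
2-norm of b is 3.1623; of x, 35.2757
with δb = [0.0062 0.0026], A·Δx = δb → ‖Δx‖ = 0.2358
dividing the unrounded norms, ‖Δx‖/‖x‖ = 0.0067
tightness: 0.0067 against a bound of 0.4922 (unrounded ratio ≈ 0.0136)


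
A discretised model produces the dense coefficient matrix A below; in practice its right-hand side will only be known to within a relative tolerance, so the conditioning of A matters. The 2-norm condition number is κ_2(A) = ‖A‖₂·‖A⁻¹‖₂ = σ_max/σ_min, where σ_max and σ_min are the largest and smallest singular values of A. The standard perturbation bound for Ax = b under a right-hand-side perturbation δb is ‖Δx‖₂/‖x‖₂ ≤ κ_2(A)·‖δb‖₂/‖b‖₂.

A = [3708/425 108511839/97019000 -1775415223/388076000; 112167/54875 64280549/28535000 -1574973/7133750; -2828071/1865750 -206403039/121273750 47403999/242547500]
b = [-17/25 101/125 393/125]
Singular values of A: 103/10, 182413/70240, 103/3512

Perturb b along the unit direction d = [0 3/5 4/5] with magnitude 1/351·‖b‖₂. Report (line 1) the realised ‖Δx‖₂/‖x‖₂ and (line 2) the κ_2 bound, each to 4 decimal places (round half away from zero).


σ_max = 103/10, σ_min = 103/3512
κ = σ_max/σ_min = (103/10)/(103/3512) = 351.2000
perturbation bound = 351.2000·1/351 = 1.0006
solve Ax = b  →  x = [48.0514 -35.0872 83.2082]
‖b‖₂ = 3.3166 and ‖x‖₂ = 102.2920
Δx = A⁻¹·δb where δb = 1/351·3.3166·d; ‖Δx‖ = 0.3222
realised ‖Δx‖/‖x‖ = 0.0031
so the bound overstates the realised error by a factor of ≈ 317.6747 (computed from the unrounded values)

0.0031
1.0006


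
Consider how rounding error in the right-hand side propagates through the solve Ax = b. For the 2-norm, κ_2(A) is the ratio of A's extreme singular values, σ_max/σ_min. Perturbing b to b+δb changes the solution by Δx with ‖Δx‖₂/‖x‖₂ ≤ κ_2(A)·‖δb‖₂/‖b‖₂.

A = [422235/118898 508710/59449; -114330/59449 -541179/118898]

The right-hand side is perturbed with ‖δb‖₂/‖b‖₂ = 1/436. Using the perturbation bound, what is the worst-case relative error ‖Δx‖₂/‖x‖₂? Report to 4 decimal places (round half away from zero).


0.8638

M = AᵀA = [797812425/48916036 478664640/12229009; 478664640/12229009 4595218569/48916036]. tr(M)=15955713/144722, det(M)=99225/1157776
char-poly roots: 441/4 and 225/289444
κ_2(A) = √(λ_max/λ_min) = √((441/4) / (225/289444)) = 376.6000
worst-case relative error ≤ 376.6000 × 1/436 = 0.8638


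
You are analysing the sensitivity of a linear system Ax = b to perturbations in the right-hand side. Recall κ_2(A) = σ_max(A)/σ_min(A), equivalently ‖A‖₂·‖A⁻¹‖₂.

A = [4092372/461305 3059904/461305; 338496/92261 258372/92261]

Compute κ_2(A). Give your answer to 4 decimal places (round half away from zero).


283.8800

form AᵀA = [116047320336/1259185225 87033802752/1259185225; 87033802752/1259185225 65277602064/1259185225] with trace 7252996896/50367409 and determinant 12960000/50367409
char-poly roots: 144 and 90000/50367409
κ_2(A) = √(λ_max/λ_min) = √(144 / (90000/50367409)) = 283.8800


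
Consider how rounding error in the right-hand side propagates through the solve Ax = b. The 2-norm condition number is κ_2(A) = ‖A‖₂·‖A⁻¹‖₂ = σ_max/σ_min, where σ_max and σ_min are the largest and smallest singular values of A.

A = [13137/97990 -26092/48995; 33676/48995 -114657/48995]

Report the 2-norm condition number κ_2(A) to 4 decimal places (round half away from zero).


AᵀA = [2801233/5712100 -2398914/1428025; -2398914/1428025 8225473/1428025]; tr = 1428125/228484, det = 625/228484
λ_max, λ_min = (1428125/228484 ± √2038969805625/52204938256)/2 = 25/4, 25/57121
so κ_2 = √((25/4) / (25/57121)) = 119.5000

119.5000


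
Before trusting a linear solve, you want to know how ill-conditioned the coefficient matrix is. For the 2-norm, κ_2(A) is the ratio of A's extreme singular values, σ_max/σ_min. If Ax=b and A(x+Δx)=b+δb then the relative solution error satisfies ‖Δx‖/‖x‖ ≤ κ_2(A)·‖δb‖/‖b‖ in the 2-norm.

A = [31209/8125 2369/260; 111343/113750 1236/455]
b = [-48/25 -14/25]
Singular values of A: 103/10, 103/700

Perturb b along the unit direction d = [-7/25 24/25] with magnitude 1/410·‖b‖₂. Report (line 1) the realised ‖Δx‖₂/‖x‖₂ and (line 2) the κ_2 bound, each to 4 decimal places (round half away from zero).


σ_max = 103/10, σ_min = 103/700
κ = σ_max/σ_min = (103/10)/(103/700) = 70.0000
bound on ‖Δx‖/‖x‖: κ·ε = 70.0000·1/410 = 0.1707
solve Ax = b  →  x = [-0.0747 -0.1792]
‖b‖₂ = 2.0000 and ‖x‖₂ = 0.1942
δb = ε·‖b‖·d = [-0.0014 0.0047]; solving A·Δx = δb gives ‖Δx‖ = 0.0332
relative error = 0.1707
so the bound is sharp here: realised error equals the bound

0.1707
0.1707


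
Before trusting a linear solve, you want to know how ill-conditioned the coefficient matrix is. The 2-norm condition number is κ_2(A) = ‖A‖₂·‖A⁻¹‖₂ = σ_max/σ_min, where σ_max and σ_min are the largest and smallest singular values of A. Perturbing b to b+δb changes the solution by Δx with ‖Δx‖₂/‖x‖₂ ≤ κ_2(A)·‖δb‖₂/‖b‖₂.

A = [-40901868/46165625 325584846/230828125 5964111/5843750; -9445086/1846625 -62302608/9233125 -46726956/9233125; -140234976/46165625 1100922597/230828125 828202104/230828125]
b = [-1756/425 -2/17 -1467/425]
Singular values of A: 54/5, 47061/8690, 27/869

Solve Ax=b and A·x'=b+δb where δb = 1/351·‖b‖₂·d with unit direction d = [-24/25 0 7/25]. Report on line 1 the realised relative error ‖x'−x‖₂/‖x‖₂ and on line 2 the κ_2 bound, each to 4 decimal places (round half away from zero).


0.0051
0.9903

largest singular value 54/5, smallest 27/869
κ_2(A) = (54/5) / (27/869) = 347.6000
perturbation bound = 347.6000·1/351 = 0.9903
solve Ax = b  →  x = [0.6572 -58.2410 77.0137]
2-norm of b is 5.3852; of x, 96.5586
re-solving with b+δb shifts x by Δx of norm 0.4938
relative error = 0.0051
so the bound overstates the realised error by a factor of ≈ 193.6491 (computed from the unrounded values)


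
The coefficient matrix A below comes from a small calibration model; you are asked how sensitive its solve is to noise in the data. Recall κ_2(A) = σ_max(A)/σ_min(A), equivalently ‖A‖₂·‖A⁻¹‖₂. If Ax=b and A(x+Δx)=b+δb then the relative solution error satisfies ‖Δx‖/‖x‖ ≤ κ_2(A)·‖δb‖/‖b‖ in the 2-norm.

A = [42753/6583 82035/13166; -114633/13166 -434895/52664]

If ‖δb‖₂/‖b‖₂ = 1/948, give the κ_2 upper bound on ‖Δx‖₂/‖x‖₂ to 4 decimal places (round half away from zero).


form AᵀA = [20452000725/173343556 77911257375/693374224; 77911257375/693374224 296809520625/2773496896] with trace 742023225/3297856 and determinant 1265625/3297856
λ_max, λ_min = (742023225/3297856 ± √550581771043400625/10875854196736)/2 = 225, 5625/3297856
κ = σ_max/σ_min = 15/(75/1816) = 363.2000
κ_2(A)·‖δb‖/‖b‖ = 0.3831

0.3831


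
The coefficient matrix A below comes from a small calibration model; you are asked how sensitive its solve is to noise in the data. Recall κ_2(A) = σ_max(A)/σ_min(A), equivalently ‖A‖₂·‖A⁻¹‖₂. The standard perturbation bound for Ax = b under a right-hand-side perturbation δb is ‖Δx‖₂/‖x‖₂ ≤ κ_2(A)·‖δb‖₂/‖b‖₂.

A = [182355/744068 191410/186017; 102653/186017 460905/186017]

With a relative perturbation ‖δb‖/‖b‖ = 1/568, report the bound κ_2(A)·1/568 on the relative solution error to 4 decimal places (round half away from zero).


M = AᵀA = [1194411601/3275959696 663188445/409494962; 663188445/409494962 1473794125/204747481]. tr(M)=14738321/1948816, det(M)=3025/1948816
eigenvalues of AᵀA: λ = (tr ± √(tr²−4·det))/2 = 121/16, 25/121801
so κ_2 = √((121/16) / (25/121801)) = 191.9500
perturbation bound = 191.9500·1/568 = 0.3379

0.3379


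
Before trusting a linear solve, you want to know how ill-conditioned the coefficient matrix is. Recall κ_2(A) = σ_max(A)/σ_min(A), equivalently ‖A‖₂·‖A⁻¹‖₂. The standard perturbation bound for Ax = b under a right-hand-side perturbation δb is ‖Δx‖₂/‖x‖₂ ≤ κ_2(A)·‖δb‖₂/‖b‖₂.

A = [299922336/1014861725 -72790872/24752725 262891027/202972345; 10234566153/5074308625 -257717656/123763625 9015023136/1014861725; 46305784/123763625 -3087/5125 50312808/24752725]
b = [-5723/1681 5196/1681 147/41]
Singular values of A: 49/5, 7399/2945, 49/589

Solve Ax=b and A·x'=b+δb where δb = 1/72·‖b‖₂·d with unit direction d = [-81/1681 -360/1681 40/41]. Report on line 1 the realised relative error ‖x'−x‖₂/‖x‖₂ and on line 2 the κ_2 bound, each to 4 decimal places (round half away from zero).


0.0270
1.6361

σ_max = 49/5, σ_min = 49/589
condition number: (49/5) ÷ (49/589) = 117.8000
perturbation bound = 117.8000·1/72 = 1.6361
solve Ax = b  →  x = [-35.0193 1.4427 8.6375]
‖b‖₂ = 5.8310 and ‖x‖₂ = 36.0977
with δb = [-0.0039 -0.0173 0.0790], A·Δx = δb → ‖Δx‖ = 0.9735
relative error = 0.0270
so the bound overstates the realised error by a factor of ≈ 60.6688 (computed from the unrounded values)


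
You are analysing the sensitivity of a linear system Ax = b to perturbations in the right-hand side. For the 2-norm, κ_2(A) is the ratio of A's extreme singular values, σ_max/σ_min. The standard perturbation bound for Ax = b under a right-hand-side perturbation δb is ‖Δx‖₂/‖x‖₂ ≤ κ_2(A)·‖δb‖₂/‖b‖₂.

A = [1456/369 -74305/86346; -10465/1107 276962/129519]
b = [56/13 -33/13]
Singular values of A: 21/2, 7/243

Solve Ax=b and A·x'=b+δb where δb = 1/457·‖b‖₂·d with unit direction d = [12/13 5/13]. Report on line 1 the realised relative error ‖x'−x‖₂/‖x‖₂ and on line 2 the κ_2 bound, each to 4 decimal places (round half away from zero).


from the listed singular values, σ₁ = 21/2, σ_n = 7/243
condition number: (21/2) ÷ (7/243) = 364.5000
perturbation bound = 364.5000·1/457 = 0.7976
solve Ax = b  →  x = [23.2323 101.5192]
‖b‖ = 5.0000, ‖x‖ = 104.1436
re-solving with b+δb shifts x by Δx of norm 0.3798
realised ‖Δx‖/‖x‖ = 0.0036
tightness: 0.0036 against a bound of 0.7976 (unrounded ratio ≈ 0.0046)

0.0036
0.7976


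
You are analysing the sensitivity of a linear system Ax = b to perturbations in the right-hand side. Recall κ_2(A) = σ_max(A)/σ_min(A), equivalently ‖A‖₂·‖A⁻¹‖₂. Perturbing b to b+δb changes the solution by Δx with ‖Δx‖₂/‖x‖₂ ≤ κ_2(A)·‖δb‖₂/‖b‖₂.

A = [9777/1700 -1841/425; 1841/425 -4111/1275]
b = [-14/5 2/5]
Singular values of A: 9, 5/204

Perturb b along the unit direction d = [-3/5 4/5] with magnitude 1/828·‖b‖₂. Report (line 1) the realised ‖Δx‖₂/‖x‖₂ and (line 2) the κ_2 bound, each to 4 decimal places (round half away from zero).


0.0017
0.4435

from the listed singular values, σ₁ = 9, σ_n = 5/204
κ_2(A) = 9 / (5/204) = 367.2000
worst-case relative error ≤ 367.2000 × 1/828 = 0.4435
solve Ax = b  →  x = [48.7822 65.4133]
‖b‖ = 2.8284, ‖x‖ = 81.6003
re-solving with b+δb shifts x by Δx of norm 0.1394
relative error = 0.0017
tightness: 0.0017 against a bound of 0.4435 (unrounded ratio ≈ 0.0039)


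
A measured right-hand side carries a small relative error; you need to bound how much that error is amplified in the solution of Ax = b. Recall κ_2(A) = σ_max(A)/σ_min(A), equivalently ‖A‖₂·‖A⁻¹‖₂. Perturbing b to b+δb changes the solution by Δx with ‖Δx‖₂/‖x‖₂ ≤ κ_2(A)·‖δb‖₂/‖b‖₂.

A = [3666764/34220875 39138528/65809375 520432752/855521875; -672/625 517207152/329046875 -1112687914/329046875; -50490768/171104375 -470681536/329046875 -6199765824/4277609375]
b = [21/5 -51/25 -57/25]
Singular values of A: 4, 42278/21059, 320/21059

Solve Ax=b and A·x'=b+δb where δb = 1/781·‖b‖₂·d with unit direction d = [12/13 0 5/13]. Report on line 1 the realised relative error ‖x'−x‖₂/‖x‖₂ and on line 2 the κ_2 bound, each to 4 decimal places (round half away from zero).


0.0022
0.3371

σ_max = 4, σ_min = 320/21059
κ_2(A) = 4 / (320/21059) = 263.2375
κ_2(A)·‖δb‖/‖b‖ = 0.3371
solve Ax = b  →  x = [-189.3210 -14.2454 54.1783]
‖b‖ = 5.1962, ‖x‖ = 197.4352
re-solving with b+δb shifts x by Δx of norm 0.4378
realised ‖Δx‖/‖x‖ = 0.0022
so the bound overstates the realised error by a factor of ≈ 151.9857 (computed from the unrounded values)


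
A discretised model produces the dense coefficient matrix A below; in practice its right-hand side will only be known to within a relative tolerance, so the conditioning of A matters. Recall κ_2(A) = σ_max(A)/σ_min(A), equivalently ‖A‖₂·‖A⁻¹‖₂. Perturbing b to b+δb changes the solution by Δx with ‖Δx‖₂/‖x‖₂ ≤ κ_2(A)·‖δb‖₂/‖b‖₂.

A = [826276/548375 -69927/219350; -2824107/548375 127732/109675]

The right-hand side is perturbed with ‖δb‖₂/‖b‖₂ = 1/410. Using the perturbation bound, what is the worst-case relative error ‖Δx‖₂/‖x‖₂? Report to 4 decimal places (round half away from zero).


M = AᵀA = [337885361/11735225 -15204618/2347045; -15204618/2347045 2737625/1877636]. tr(M)=34633709/1144900, det(M)=14641/1144900
char-poly roots: 121/4 and 121/286225
κ_2(A) = √(λ_max/λ_min) = √((121/4) / (121/286225)) = 267.5000
perturbation bound = 267.5000·1/410 = 0.6524

0.6524


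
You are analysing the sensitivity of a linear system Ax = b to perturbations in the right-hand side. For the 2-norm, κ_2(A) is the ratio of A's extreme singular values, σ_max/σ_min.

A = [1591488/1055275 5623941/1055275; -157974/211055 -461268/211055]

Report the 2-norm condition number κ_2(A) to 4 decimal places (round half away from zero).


form AᵀA = [18678867876/6589380625 63740493432/6589380625; 63740493432/6589380625 218626725249/6589380625] with trace 379688949/10543009 and determinant 5062500/10543009
eigenvalues of AᵀA: λ = (tr ± √(tr²−4·det))/2 = 36, 140625/10543009
so κ_2 = √(36 / (140625/10543009)) = 51.9520

51.9520


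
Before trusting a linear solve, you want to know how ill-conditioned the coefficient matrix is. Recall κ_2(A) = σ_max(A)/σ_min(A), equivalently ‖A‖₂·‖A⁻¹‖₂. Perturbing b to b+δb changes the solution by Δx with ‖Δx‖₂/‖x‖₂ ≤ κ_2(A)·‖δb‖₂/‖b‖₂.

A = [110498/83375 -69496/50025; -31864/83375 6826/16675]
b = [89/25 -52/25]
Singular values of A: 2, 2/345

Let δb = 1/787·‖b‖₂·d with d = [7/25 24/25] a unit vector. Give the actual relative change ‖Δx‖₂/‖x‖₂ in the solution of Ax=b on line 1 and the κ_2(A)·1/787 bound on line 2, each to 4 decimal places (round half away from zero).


0.0052
0.4384

largest singular value 2, smallest 2/345
κ_2(A) = 2 / (2/345) = 345.0000
κ_2(A)·‖δb‖/‖b‖ = 0.4384
solve Ax = b  →  x = [-123.5345 -120.4138]
2-norm of b is 4.1231; of x, 172.5116
re-solving with b+δb shifts x by Δx of norm 0.9037
dividing the unrounded norms, ‖Δx‖/‖x‖ = 0.0052
realised/bound (from unrounded values) ≈ 0.0120


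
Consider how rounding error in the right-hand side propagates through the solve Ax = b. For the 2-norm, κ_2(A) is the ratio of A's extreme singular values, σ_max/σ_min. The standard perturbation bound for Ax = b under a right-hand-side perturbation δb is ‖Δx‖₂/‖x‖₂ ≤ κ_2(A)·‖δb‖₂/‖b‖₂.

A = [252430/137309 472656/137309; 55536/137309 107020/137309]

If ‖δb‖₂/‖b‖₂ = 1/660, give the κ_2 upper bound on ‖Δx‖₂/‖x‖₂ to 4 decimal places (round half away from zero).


form AᵀA = [39741316/11215801 74512800/11215801; 74512800/11215801 139712656/11215801] with trace 620948/38809 and determinant 64/38809
solving λ² − 620948/38809·λ + 64/38809 = 0 gives λ = 16, 4/38809
σ_max=√16=4, σ_min=√(4/38809)=(2/197) → κ = 394.0000
worst-case relative error ≤ 394.0000 × 1/660 = 0.5970

0.5970


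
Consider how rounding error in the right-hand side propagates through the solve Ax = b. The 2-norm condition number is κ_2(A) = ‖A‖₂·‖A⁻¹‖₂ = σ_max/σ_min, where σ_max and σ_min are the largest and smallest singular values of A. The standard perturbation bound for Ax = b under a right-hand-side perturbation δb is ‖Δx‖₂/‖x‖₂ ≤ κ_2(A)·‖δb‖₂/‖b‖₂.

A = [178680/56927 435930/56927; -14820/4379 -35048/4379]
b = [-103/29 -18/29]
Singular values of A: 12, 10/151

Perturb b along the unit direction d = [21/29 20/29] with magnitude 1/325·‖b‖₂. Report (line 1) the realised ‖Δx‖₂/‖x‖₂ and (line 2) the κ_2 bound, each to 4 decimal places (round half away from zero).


0.0037
0.5575

largest singular value 12, smallest 10/151
κ_2(A) = 12 / (10/151) = 181.2000
worst-case relative error ≤ 181.2000 × 1/325 = 0.5575
solve Ax = b  →  x = [41.7513 -17.5769]
2-norm of b is 3.6056; of x, 45.3003
with δb = [0.0080 0.0077], A·Δx = δb → ‖Δx‖ = 0.1675
realised ‖Δx‖/‖x‖ = 0.0037
tightness: 0.0037 against a bound of 0.5575 (unrounded ratio ≈ 0.0066)


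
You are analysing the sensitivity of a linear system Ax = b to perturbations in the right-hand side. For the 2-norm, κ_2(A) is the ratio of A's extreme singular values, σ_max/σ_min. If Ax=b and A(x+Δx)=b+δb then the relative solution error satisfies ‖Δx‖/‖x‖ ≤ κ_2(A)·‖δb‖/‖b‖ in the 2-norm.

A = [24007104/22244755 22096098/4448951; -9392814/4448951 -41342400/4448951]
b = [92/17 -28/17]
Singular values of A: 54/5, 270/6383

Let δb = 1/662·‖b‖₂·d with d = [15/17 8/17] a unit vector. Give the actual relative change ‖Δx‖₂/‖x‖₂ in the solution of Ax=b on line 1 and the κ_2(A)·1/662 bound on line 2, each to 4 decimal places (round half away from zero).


σ_max = 54/5, σ_min = 270/6383
κ_2(A) = (54/5) / (270/6383) = 255.3200
perturbation bound = 255.3200·1/662 = 0.3857
solve Ax = b  →  x = [-92.1752 21.1191]
2-norm of b is 5.6569; of x, 94.5637
Δx = A⁻¹·δb where δb = 1/662·5.6569·d; ‖Δx‖ = 0.2020
relative error = 0.0021
so the bound overstates the realised error by a factor of ≈ 180.5399 (computed from the unrounded values)

0.0021
0.3857


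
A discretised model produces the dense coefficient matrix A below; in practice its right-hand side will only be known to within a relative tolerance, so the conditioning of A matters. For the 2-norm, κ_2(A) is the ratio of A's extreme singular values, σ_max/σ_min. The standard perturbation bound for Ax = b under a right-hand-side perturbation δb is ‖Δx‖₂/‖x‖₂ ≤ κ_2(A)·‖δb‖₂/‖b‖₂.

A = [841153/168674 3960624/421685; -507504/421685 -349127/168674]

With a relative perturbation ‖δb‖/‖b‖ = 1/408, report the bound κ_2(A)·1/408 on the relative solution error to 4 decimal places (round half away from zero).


0.2966

AᵀA = [11135455369/423124900 208725408/4231249; 208725408/4231249 39139447609/423124900]; tr = 86980801/732050, det = 141158161/146410000
solving λ² − 86980801/732050·λ + 141158161/146410000 = 0 gives λ = 11881/100, 11881/1464100
κ = σ_max/σ_min = (109/10)/(109/1210) = 121.0000
perturbation bound = 121.0000·1/408 = 0.2966


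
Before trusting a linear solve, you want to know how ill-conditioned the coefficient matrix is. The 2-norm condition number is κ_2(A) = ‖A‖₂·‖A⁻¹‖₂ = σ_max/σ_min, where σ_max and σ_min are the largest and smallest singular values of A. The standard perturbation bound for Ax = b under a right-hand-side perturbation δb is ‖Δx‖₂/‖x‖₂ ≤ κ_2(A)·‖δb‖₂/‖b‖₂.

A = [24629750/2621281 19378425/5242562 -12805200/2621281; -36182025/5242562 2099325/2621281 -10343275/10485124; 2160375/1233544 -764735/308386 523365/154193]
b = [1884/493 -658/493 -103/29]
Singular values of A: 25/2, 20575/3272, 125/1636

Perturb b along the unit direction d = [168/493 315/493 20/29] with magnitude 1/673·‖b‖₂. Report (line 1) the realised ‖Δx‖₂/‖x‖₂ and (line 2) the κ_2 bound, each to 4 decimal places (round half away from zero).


σ_max = 25/2, σ_min = 125/1636
κ = σ_max/σ_min = (25/2)/(125/1636) = 163.6000
κ_2(A)·‖δb‖/‖b‖ = 0.2431
solve Ax = b  →  x = [0.1119 -20.6027 -16.1564]
‖b‖ = 5.3852, ‖x‖ = 26.1823
re-solving with b+δb shifts x by Δx of norm 0.1047
realised ‖Δx‖/‖x‖ = 0.0040
realised/bound (from unrounded values) ≈ 0.0165

0.0040
0.2431


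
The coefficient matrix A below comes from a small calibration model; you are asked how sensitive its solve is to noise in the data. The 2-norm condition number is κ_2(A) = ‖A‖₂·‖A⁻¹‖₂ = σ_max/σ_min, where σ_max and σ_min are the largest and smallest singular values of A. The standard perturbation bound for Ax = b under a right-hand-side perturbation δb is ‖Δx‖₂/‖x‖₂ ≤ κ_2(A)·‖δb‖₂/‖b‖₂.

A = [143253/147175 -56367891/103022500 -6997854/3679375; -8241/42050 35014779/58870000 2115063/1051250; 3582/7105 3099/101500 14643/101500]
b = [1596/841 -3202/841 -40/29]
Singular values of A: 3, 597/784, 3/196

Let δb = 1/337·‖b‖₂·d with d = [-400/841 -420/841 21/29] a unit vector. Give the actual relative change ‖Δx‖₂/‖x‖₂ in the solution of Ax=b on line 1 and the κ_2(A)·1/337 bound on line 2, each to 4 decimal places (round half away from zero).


0.2943
0.5816

largest singular value 3, smallest 3/196
κ = σ_max/σ_min = 3/(3/196) = 196.0000
bound on ‖Δx‖/‖x‖: κ·ε = 196.0000·1/337 = 0.5816
solve Ax = b  →  x = [-2.1481 -0.5643 -1.9348]
2-norm of b is 4.4721; of x, 2.9455
with δb = [-0.0063 -0.0066 0.0096], A·Δx = δb → ‖Δx‖ = 0.8670
dividing the unrounded norms, ‖Δx‖/‖x‖ = 0.2943
tightness: 0.2943 against a bound of 0.5816 (unrounded ratio ≈ 0.5061)


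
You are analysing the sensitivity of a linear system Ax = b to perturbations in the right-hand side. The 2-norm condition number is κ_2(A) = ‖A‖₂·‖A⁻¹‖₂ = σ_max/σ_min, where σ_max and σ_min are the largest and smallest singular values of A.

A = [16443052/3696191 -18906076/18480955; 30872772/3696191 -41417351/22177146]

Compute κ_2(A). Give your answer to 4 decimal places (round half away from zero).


form AᵀA = [103257828512/1152994169 -116164285538/5764970845; -116164285538/5764970845 4705270794689/1037694752100] with trace 2381397962329/25309628100 and determinant 354117124/6327407025
char-poly roots: 9409/100 and 150544/253096281
κ = σ_max/σ_min = (97/10)/(388/15909) = 397.7250

397.7250


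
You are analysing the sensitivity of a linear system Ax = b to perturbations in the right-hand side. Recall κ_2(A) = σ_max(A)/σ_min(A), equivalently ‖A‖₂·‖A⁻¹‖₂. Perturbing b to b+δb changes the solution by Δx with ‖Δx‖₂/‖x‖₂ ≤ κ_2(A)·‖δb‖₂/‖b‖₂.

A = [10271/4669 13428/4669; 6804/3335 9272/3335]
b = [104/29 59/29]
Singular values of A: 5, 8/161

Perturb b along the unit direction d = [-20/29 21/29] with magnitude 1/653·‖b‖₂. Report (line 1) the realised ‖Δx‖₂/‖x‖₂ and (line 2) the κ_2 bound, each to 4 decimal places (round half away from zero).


from the listed singular values, σ₁ = 5, σ_n = 8/161
κ = σ_max/σ_min = 5/(8/161) = 100.6250
κ_2(A)·‖δb‖/‖b‖ = 0.1541
solve Ax = b  →  x = [16.5800 -11.4350]
‖b‖₂ = 4.1231 and ‖x‖₂ = 20.1409
Δx = A⁻¹·δb where δb = 1/653·4.1231·d; ‖Δx‖ = 0.1271
relative error = 0.0063
realised/bound (from unrounded values) ≈ 0.0409

0.0063
0.1541


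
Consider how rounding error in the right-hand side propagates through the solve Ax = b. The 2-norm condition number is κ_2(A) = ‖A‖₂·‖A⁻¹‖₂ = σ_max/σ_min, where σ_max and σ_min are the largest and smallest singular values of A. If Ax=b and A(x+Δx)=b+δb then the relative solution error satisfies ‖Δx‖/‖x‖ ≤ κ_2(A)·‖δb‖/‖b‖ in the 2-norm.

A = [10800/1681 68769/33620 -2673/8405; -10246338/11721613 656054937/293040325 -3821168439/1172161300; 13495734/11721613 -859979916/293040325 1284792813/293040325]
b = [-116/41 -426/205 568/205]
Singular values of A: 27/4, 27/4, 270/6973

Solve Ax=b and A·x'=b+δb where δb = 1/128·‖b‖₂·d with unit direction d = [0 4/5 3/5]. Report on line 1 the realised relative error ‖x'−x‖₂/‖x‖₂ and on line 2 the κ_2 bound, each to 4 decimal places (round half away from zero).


1.3619
1.3619

from the listed singular values, σ₁ = 27/4, σ_n = 270/6973
condition number: (27/4) ÷ (270/6973) = 174.3250
worst-case relative error ≤ 174.3250 × 1/128 = 1.3619
solve Ax = b  →  x = [-0.2891 -0.4076 0.4350]
2-norm of b is 4.4721; of x, 0.6625
Δx = A⁻¹·δb where δb = 1/128·4.4721·d; ‖Δx‖ = 0.9023
realised ‖Δx‖/‖x‖ = 1.3619
realised/bound = 1 exactly: the bound is attained for this b and d


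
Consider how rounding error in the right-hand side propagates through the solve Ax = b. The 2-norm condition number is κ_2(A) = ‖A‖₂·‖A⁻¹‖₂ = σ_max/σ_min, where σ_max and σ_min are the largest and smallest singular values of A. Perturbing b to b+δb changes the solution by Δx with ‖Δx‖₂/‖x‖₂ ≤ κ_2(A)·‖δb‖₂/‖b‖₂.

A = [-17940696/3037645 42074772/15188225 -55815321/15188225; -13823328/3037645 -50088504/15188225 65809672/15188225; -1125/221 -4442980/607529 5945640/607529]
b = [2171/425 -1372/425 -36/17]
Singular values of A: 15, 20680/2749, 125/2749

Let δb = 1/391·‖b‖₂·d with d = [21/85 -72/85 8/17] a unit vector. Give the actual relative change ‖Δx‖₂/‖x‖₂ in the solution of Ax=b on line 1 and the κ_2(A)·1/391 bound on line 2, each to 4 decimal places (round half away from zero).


σ_max = 15, σ_min = 125/2749
κ = σ_max/σ_min = 15/(125/2749) = 329.8800
bound on ‖Δx‖/‖x‖: κ·ε = 329.8800·1/391 = 0.8437
solve Ax = b  →  x = [-0.3883 53.0512 39.2251]
2-norm of b is 6.4031; of x, 65.9787
Δx = A⁻¹·δb where δb = 1/391·6.4031·d; ‖Δx‖ = 0.3601
relative error = 0.0055
realised/bound (from unrounded values) ≈ 0.0065

0.0055
0.8437


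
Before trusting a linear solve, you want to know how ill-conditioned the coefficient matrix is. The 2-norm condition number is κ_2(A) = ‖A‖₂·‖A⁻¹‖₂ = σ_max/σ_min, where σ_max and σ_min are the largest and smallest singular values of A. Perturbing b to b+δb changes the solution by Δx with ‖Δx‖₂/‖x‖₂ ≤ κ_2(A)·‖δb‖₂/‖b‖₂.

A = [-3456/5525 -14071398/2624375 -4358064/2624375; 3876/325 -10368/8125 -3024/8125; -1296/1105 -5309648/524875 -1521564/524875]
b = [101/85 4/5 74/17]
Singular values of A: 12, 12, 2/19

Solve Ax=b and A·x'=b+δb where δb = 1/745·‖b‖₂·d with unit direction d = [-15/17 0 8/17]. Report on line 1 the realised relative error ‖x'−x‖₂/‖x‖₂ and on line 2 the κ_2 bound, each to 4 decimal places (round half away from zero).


largest singular value 12, smallest 2/19
κ_2(A) = 12 / (2/19) = 114.0000
perturbation bound = 114.0000·1/745 = 0.1530
solve Ax = b  →  x = [0.0256 -3.0169 9.0159]
‖b‖ = 4.5826, ‖x‖ = 9.5073
re-solving with b+δb shifts x by Δx of norm 0.0584
realised ‖Δx‖/‖x‖ = 0.0061
realised/bound (from unrounded values) ≈ 0.0402

0.0061
0.1530


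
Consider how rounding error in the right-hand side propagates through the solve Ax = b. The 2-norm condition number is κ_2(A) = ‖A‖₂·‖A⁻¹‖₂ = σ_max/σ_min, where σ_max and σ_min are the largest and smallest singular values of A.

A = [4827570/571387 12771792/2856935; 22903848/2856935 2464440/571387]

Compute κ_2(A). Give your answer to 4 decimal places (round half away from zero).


M = AᵀA = [1316554168644/9705205225 28086059232/388208209; 28086059232/388208209 374500931904/9705205225]. tr(M)=5851401732/33582025, det(M)=303595776/839550625
char-poly roots: 4356/25 and 69696/33582025
so κ_2 = √((4356/25) / (69696/33582025)) = 289.7500

289.7500


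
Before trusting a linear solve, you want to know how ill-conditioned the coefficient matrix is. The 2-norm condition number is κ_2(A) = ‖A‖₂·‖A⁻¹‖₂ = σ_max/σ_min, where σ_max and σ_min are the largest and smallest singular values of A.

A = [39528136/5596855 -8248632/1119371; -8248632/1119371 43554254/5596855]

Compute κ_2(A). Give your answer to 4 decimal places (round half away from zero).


M = AᵀA = [3880465853056/37247070025 -162976471056/1489882801; -162976471056/1489882801 4278206050276/37247070025]. tr(M)=9701155652/44289025, det(M)=479785216/1107225625
solving λ² − 9701155652/44289025·λ + 479785216/1107225625 = 0 gives λ = 5476/25, 87616/44289025
κ_2(A) = √(λ_max/λ_min) = √((5476/25) / (87616/44289025)) = 332.7500

332.7500


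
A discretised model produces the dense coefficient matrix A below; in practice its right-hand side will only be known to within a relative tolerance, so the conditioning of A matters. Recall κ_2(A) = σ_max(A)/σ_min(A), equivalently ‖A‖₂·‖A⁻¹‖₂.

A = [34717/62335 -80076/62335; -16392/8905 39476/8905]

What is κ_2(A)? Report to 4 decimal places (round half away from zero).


239.7500

AᵀA = [574858225/155426089 -1379497500/155426089; -1379497500/155426089 3310861600/155426089]; tr = 22992425/919681, det = 10000/919681
solving λ² − 22992425/919681·λ + 10000/919681 = 0 gives λ = 25, 400/919681
κ_2(A) = √(λ_max/λ_min) = √(25 / (400/919681)) = 239.7500
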